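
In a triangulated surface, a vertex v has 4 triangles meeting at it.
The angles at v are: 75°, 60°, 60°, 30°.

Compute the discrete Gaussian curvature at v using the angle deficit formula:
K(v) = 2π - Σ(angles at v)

Sum of angles = 225°. K = 360° - 225° = 135° = 3π/4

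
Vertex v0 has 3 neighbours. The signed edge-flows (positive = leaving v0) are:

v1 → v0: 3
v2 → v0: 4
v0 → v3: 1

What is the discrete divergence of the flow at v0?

Divergence = sum of outgoing flows = (-3) + (-4) + 1 = -6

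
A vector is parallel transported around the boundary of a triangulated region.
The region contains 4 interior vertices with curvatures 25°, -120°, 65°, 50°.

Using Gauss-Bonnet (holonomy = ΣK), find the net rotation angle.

Holonomy = total enclosed curvature = 25° + (-120°) + 65° + 50° = 20°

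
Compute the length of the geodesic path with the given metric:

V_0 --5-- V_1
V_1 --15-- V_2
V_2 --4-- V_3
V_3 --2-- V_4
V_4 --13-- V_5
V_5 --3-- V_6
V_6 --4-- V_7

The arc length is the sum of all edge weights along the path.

Arc length = 5 + 15 + 4 + 2 + 13 + 3 + 4 = 46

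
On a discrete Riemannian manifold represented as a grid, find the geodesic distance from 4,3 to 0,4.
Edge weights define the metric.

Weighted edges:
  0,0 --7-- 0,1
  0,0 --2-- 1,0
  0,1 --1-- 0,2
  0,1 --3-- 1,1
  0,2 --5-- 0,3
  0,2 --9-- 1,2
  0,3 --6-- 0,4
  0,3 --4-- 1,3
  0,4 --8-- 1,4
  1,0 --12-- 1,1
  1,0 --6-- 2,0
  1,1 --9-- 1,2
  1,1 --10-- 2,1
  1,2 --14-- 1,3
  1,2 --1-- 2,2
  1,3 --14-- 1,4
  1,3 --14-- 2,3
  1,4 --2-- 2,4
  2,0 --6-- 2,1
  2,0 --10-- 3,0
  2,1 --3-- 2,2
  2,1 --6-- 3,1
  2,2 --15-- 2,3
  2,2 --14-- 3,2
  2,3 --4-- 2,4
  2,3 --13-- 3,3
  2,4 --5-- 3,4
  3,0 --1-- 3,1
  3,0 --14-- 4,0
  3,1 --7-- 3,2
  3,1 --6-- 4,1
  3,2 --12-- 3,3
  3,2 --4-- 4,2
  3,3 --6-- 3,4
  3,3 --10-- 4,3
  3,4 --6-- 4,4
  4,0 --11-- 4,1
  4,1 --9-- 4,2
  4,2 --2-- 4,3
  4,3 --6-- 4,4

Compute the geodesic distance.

Shortest path: 4,3 → 4,4 → 3,4 → 2,4 → 1,4 → 0,4, total weight = 27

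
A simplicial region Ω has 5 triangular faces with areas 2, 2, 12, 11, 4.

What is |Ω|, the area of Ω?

2 + 2 + 12 + 11 + 4 = 31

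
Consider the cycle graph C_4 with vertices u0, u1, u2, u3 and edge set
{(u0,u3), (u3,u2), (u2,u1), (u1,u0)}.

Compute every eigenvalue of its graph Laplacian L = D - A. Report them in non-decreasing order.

The cycle graph C_n has Laplacian eigenvalues λ_k = 2 − 2cos(2πk/n), k = 0, 1, …, n−1. Here n = 4:
k=0: 2 − 2cos(0) = 0.0; k=1: 2 − 2cos(π/2) = 2.0; k=2: 2 − 2cos(π) = 4.0; k=3: 2 − 2cos(3π/2) = 2.0.
Laplacian eigenvalues (increasing order): [0.0, 2.0, 2.0, 4.0]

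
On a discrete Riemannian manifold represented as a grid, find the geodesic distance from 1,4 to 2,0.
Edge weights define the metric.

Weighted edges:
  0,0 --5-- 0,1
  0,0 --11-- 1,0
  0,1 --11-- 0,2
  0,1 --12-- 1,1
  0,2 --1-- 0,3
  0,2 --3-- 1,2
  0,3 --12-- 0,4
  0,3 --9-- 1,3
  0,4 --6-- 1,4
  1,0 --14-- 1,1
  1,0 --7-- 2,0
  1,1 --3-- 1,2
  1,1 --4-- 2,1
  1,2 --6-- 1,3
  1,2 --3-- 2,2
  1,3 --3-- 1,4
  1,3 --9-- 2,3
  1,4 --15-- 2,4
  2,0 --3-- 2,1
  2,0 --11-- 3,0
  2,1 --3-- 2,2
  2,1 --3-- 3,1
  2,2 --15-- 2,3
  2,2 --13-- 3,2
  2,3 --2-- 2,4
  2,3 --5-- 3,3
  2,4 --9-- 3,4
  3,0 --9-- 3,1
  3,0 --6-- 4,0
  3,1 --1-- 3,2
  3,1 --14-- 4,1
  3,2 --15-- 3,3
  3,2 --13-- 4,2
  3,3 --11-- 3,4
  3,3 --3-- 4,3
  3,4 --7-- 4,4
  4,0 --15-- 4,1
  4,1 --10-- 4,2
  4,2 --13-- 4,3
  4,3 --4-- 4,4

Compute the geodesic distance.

Shortest path: 1,4 → 1,3 → 1,2 → 2,2 → 2,1 → 2,0, total weight = 18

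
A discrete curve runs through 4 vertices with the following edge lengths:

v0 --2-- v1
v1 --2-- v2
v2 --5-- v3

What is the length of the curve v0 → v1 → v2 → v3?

Arc length = 2 + 2 + 5 = 9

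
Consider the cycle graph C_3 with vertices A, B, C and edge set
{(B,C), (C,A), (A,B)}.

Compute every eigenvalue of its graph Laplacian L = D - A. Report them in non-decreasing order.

The cycle graph C_n has Laplacian eigenvalues λ_k = 2 − 2cos(2πk/n), k = 0, 1, …, n−1. Here n = 3:
k=0: 2 − 2cos(0) = 0.0; k=1: 2 − 2cos(2π/3) = 3.0; k=2: 2 − 2cos(4π/3) = 3.0.
Laplacian eigenvalues (increasing order): [0.0, 3.0, 3.0]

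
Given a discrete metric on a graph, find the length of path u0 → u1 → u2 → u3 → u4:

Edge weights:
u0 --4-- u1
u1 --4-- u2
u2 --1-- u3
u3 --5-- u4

Arc length = 4 + 4 + 1 + 5 = 14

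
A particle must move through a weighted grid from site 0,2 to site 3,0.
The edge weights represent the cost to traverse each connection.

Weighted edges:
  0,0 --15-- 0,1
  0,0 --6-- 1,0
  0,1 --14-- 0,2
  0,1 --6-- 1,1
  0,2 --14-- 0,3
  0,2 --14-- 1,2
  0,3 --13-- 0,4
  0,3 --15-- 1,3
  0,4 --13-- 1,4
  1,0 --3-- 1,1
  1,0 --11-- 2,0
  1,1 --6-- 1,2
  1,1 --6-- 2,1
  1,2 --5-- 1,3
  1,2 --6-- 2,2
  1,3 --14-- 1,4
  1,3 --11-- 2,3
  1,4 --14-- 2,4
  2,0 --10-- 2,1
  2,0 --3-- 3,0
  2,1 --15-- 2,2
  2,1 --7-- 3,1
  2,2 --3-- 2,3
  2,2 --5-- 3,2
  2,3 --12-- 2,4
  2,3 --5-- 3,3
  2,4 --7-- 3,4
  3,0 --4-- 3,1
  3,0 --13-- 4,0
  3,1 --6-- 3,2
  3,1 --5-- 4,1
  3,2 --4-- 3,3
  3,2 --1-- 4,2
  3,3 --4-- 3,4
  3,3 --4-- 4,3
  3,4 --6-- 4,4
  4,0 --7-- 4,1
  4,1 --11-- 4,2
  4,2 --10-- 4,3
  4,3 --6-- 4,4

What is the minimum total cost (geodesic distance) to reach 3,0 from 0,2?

Shortest path: 0,2 → 1,2 → 2,2 → 3,2 → 3,1 → 3,0, total weight = 35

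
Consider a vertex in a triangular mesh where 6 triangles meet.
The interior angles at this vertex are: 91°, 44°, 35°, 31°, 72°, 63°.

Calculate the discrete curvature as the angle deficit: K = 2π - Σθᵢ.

Sum of angles = 336°. K = 360° - 336° = 24° = 2π/15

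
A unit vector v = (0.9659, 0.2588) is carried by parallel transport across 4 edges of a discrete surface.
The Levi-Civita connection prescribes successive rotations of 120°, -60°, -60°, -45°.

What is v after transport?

Total rotation: 120° + (-60°) + (-60°) + (-45°) = -45°. Final vector: (0.8660, -0.5000)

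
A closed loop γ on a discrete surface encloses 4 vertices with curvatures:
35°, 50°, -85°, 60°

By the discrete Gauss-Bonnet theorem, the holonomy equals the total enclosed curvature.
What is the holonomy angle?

Holonomy = total enclosed curvature = 35° + 50° + (-85°) + 60° = 60°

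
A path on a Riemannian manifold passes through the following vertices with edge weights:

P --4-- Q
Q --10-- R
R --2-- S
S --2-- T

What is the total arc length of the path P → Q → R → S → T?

Arc length = 4 + 10 + 2 + 2 = 18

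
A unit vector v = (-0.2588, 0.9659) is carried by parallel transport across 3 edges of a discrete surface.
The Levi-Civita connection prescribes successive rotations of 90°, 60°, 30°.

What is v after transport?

Total rotation: 90° + 60° + 30° = 180°. Final vector: (0.2588, -0.9659)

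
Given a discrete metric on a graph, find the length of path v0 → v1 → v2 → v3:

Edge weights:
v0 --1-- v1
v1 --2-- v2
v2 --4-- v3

Arc length = 1 + 2 + 4 = 7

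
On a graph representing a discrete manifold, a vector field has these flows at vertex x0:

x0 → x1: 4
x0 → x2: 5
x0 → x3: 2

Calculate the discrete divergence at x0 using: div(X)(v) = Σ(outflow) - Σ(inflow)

Divergence = sum of outgoing flows = 4 + 5 + 2 = 11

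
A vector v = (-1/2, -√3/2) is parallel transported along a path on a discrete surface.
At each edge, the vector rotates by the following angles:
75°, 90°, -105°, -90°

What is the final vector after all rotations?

Total rotation: 75° + 90° + (-105°) + (-90°) = -30°. Final vector: (-0.8660, -0.5000)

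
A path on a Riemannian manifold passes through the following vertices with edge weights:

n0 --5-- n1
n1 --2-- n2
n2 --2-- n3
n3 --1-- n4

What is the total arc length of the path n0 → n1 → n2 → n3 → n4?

Arc length = 5 + 2 + 2 + 1 = 10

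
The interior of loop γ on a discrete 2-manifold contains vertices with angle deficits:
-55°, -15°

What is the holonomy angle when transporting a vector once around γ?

Holonomy = total enclosed curvature = (-55°) + (-15°) = -70°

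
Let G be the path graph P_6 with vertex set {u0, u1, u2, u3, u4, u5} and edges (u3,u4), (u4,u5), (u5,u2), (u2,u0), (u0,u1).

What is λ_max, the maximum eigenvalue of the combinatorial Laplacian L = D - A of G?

The path graph P_n has Laplacian eigenvalues λ_k = 2 − 2cos(kπ/n), k = 0, 1, …, n−1. Here n = 6:
k=0: 2 − 2cos(0) = 0.0; k=1: 2 − 2cos(π/6) = 0.2679; k=2: 2 − 2cos(π/3) = 1.0; k=3: 2 − 2cos(π/2) = 2.0; k=4: 2 − 2cos(2π/3) = 3.0; k=5: 2 − 2cos(5π/6) = 3.7321.
Laplacian eigenvalues: [0.0, 0.2679, 1.0, 2.0, 3.0, 3.7321]. Largest eigenvalue (spectral radius) = 3.7321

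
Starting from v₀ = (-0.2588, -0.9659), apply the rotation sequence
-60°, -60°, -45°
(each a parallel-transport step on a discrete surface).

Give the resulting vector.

Total rotation: (-60°) + (-60°) + (-45°) = -165°. Final vector: (0, 1)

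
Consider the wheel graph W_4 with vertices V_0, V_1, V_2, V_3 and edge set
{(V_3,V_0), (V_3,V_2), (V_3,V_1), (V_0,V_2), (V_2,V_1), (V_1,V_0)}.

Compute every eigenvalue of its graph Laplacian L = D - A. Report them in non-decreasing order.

The wheel W_4 is the join K_1 ∨ C_3 (a hub joined to every vertex of a cycle of length 3). For a join G ∨ H (G on p vertices, H on q vertices) the Laplacian spectrum is 0, p+q, the eigenvalues of L(G) other than one 0 each shifted by +q, and the eigenvalues of L(H) other than one 0 each shifted by +p. With G = K_1 (p = 1, nothing left after dropping its 0) and H = C_3 (q = 3, eigenvalues 2 − 2cos(2πk/3), k = 0, …, 2; drop k = 0), the spectrum of W_4 is 0, 4, and 1 + (2 − 2cos(2πk/3)) = 3 − 2cos(2πk/3) for k = 1, …, 2:
k=1: 3 − 2cos(2π/3) = 4.0; k=2: 3 − 2cos(4π/3) = 4.0.
Laplacian eigenvalues (increasing order): [0.0, 4.0, 4.0, 4.0]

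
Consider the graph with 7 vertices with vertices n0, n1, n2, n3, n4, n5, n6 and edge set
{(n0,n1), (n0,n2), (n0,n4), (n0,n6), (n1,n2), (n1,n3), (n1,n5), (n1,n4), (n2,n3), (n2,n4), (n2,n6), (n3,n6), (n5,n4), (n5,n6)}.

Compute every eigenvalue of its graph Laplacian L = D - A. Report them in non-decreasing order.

Degrees: deg(n0) = 4, deg(n1) = 5, deg(n2) = 5, deg(n3) = 3, deg(n4) = 4, deg(n5) = 3, deg(n6) = 4.
L = D − A with rows/columns ordered (n0, n1, n2, n3, n4, n5, n6):
  [ 4, -1, -1,  0, -1,  0, -1]
  [-1,  5, -1, -1, -1, -1,  0]
  [-1, -1,  5, -1, -1,  0, -1]
  [ 0, -1, -1,  3,  0,  0, -1]
  [-1, -1, -1,  0,  4, -1,  0]
  [ 0, -1,  0,  0, -1,  3, -1]
  [-1,  0, -1, -1,  0, -1,  4]
Characteristic polynomial: det(λI − L) = λ(λ² − 8λ + 14)(λ² − 10λ + 22)(λ − 4)(λ − 6).
Roots: λ = 0; (λ² − 8λ + 14) = 0 ⇒ λ = 4 ± √2 ≈ 2.5858, 5.4142; (λ² − 10λ + 22) = 0 ⇒ λ = 5 ± √3 ≈ 3.2679, 6.7321; (λ − 4) = 0 ⇒ λ = 4; (λ − 6) = 0 ⇒ λ = 6.
(Check: the roots sum (with multiplicity) to 28, matching trace L = Σdeg = 2·14 = 28.)
Laplacian eigenvalues (increasing order): [0.0, 2.5858, 3.2679, 4.0, 5.4142, 6.0, 6.7321]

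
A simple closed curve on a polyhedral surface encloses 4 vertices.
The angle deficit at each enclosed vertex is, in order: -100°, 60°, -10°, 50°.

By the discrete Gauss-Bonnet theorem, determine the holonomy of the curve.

Holonomy = total enclosed curvature = (-100°) + 60° + (-10°) + 50° = 0°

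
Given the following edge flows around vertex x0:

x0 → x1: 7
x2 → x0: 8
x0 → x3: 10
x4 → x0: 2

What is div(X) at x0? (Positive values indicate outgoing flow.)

Divergence = sum of outgoing flows = 7 + (-8) + 10 + (-2) = 7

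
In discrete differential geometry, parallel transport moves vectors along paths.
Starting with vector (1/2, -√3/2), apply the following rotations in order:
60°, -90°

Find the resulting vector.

Total rotation: 60° + (-90°) = -30°. Final vector: (0, -1)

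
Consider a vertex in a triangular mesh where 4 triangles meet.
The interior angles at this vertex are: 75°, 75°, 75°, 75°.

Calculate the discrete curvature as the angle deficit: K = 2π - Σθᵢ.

Sum of angles = 300°. K = 360° - 300° = 60° = π/3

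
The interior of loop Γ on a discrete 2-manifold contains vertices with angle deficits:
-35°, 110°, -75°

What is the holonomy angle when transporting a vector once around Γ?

Holonomy = total enclosed curvature = (-35°) + 110° + (-75°) = 0°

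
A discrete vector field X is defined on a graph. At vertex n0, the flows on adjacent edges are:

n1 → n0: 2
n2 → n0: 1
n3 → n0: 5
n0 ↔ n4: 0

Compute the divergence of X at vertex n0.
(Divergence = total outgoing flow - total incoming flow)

Divergence = sum of outgoing flows = (-2) + (-1) + (-5) + 0 = -8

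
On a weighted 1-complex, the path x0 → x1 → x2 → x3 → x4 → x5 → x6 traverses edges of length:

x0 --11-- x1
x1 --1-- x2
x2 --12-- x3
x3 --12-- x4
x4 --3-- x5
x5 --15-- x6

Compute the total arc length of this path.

Arc length = 11 + 1 + 12 + 12 + 3 + 15 = 54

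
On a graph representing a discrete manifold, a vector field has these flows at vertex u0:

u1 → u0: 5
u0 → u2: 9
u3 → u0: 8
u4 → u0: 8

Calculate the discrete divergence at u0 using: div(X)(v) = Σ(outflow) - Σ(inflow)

Divergence = sum of outgoing flows = (-5) + 9 + (-8) + (-8) = -12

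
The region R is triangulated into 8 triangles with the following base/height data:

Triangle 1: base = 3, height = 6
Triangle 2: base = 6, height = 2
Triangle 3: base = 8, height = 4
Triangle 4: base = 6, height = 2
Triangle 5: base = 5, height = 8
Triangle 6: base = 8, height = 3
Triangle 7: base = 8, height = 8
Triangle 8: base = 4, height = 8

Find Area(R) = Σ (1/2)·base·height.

(1/2)×3×6 + (1/2)×6×2 + (1/2)×8×4 + (1/2)×6×2 + (1/2)×5×8 + (1/2)×8×3 + (1/2)×8×8 + (1/2)×4×8 = 117.0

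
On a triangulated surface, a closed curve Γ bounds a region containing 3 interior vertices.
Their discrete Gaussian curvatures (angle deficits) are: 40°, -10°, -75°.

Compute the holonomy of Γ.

Holonomy = total enclosed curvature = 40° + (-10°) + (-75°) = -45°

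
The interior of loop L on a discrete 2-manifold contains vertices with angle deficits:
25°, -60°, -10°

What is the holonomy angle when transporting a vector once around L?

Holonomy = total enclosed curvature = 25° + (-60°) + (-10°) = -45°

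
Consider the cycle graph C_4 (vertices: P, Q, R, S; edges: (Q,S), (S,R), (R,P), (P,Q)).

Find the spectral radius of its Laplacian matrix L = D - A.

The cycle graph C_n has Laplacian eigenvalues λ_k = 2 − 2cos(2πk/n), k = 0, 1, …, n−1. Here n = 4:
k=0: 2 − 2cos(0) = 0.0; k=1: 2 − 2cos(π/2) = 2.0; k=2: 2 − 2cos(π) = 4.0; k=3: 2 − 2cos(3π/2) = 2.0.
Laplacian eigenvalues: [0.0, 2.0, 2.0, 4.0]. Largest eigenvalue (spectral radius) = 4.0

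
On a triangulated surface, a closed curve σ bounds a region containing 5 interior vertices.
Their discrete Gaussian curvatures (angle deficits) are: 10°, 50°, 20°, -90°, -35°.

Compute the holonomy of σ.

Holonomy = total enclosed curvature = 10° + 50° + 20° + (-90°) + (-35°) = -45°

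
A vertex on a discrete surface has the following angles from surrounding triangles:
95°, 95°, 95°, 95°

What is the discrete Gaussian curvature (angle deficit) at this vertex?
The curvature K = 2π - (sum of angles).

Sum of angles = 380°. K = 360° - 380° = -20° = -π/9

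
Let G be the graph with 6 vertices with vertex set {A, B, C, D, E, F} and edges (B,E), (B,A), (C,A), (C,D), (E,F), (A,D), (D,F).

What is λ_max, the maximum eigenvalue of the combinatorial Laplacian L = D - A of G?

Degrees: deg(A) = 3, deg(B) = 2, deg(C) = 2, deg(D) = 3, deg(E) = 2, deg(F) = 2.
L = D − A with rows/columns ordered (A, B, C, D, E, F):
  [ 3, -1, -1, -1,  0,  0]
  [-1,  2,  0,  0, -1,  0]
  [-1,  0,  2, -1,  0,  0]
  [-1,  0, -1,  3,  0, -1]
  [ 0, -1,  0,  0,  2, -1]
  [ 0,  0,  0, -1, -1,  2]
Characteristic polynomial: det(λI − L) = λ(λ − 1)(λ² − 6λ + 7)(λ − 3)(λ − 4).
Roots: λ = 0; (λ − 1) = 0 ⇒ λ = 1; (λ² − 6λ + 7) = 0 ⇒ λ = 3 ± √2 ≈ 1.5858, 4.4142; (λ − 3) = 0 ⇒ λ = 3; (λ − 4) = 0 ⇒ λ = 4.
(Check: the roots sum (with multiplicity) to 14, matching trace L = Σdeg = 2·7 = 14.)
Laplacian eigenvalues: [0.0, 1.0, 1.5858, 3.0, 4.0, 4.4142]. Largest eigenvalue (spectral radius) = 4.4142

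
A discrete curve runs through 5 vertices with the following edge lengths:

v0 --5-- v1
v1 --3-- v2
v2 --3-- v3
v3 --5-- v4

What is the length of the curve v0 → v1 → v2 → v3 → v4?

Arc length = 5 + 3 + 3 + 5 = 16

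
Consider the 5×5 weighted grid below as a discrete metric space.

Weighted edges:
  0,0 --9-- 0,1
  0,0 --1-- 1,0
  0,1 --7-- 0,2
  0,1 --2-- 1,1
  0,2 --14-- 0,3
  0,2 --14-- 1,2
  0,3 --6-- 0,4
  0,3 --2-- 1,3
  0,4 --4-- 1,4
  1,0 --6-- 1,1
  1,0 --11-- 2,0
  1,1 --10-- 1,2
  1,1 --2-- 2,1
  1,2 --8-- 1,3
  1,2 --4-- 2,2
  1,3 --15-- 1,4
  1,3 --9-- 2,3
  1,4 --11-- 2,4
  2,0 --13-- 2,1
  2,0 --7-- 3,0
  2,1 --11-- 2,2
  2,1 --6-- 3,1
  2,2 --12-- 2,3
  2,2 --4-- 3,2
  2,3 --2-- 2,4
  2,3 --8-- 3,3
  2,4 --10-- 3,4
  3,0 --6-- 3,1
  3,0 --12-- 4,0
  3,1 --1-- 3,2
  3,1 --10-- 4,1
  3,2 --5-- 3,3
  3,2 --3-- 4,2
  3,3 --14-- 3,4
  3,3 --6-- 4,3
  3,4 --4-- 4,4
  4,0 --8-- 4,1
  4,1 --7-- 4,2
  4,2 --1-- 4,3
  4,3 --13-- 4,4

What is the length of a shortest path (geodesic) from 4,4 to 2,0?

Shortest path: 4,4 → 4,3 → 4,2 → 3,2 → 3,1 → 3,0 → 2,0, total weight = 31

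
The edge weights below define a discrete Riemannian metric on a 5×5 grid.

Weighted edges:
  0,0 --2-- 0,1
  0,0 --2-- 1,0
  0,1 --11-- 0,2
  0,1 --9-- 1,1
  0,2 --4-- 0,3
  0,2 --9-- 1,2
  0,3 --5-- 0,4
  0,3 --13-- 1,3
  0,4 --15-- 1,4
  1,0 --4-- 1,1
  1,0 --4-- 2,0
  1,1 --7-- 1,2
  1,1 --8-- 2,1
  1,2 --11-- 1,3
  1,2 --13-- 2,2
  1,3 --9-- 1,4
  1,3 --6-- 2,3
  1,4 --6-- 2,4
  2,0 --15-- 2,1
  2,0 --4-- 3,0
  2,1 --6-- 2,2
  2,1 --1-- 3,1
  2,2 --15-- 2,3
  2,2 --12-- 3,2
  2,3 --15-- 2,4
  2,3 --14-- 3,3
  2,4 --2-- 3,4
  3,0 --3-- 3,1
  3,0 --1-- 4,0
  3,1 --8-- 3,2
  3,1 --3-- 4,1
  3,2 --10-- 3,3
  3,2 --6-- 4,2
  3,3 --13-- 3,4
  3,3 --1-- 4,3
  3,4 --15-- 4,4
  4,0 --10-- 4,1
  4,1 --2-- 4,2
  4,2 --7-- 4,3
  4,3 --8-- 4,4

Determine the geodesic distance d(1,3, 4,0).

Shortest path: 1,3 → 1,2 → 1,1 → 1,0 → 2,0 → 3,0 → 4,0, total weight = 31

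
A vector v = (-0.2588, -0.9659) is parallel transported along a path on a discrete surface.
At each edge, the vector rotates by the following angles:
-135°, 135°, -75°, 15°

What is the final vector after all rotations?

Total rotation: (-135°) + 135° + (-75°) + 15° = -60°. Final vector: (-0.9659, -0.2588)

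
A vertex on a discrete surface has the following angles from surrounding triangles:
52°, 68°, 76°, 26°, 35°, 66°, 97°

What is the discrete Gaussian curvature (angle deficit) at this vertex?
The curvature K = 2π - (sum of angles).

Sum of angles = 420°. K = 360° - 420° = -60° = -π/3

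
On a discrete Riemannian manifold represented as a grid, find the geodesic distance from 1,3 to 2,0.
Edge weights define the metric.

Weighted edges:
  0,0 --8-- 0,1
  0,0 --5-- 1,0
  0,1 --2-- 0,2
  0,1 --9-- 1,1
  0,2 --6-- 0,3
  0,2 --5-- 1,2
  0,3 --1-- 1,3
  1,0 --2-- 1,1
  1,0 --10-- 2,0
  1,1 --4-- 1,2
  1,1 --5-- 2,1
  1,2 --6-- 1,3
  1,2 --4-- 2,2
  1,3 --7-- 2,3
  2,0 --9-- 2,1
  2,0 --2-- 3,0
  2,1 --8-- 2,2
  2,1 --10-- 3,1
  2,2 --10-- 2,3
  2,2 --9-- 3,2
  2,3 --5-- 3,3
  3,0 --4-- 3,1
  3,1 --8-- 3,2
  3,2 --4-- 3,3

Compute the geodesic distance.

Shortest path: 1,3 → 1,2 → 1,1 → 1,0 → 2,0, total weight = 22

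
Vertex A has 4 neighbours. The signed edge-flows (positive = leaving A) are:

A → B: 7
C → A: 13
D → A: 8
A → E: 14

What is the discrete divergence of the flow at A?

Divergence = sum of outgoing flows = 7 + (-13) + (-8) + 14 = 0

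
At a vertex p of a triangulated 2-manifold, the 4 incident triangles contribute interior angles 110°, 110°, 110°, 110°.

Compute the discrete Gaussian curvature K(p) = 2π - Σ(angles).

Sum of angles = 440°. K = 360° - 440° = -80°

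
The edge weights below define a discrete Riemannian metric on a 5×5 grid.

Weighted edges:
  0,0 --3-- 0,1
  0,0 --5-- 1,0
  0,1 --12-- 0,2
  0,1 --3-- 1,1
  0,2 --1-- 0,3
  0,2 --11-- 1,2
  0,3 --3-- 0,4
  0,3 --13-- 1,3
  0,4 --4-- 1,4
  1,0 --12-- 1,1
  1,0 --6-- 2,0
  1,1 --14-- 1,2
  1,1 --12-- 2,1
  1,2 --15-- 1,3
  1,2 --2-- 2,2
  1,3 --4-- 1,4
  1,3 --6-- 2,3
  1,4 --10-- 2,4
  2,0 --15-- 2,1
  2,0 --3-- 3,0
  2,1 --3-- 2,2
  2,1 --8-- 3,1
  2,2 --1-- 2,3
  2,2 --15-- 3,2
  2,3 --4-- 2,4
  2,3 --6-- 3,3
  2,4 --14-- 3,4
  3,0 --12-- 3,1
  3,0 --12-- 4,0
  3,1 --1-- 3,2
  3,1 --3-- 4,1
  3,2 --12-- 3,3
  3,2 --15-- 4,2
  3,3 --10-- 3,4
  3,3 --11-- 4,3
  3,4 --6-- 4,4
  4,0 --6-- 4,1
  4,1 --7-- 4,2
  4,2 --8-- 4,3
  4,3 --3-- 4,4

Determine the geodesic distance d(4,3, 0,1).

Shortest path: 4,3 → 3,3 → 2,3 → 2,2 → 2,1 → 1,1 → 0,1, total weight = 36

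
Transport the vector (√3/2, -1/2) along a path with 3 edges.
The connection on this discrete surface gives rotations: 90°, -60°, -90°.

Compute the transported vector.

Total rotation: 90° + (-60°) + (-90°) = -60°. Final vector: (0, -1)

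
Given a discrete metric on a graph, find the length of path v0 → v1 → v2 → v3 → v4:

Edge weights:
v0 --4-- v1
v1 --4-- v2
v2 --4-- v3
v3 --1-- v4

Arc length = 4 + 4 + 4 + 1 = 13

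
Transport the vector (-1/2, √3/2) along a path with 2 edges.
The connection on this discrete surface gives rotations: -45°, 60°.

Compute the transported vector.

Total rotation: (-45°) + 60° = 15°. Final vector: (-0.7071, 0.7071)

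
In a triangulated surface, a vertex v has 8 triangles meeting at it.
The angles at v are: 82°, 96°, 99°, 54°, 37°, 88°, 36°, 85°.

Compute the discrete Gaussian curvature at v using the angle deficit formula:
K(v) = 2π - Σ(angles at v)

Sum of angles = 577°. K = 360° - 577° = -217° = -217π/180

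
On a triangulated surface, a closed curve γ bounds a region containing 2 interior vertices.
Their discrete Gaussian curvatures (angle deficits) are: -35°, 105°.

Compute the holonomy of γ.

Holonomy = total enclosed curvature = (-35°) + 105° = 70°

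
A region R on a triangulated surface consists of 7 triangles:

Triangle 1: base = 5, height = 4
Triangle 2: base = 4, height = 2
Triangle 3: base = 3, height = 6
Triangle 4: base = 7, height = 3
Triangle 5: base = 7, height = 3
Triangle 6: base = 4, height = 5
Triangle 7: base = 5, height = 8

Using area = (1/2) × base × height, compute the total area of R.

(1/2)×5×4 + (1/2)×4×2 + (1/2)×3×6 + (1/2)×7×3 + (1/2)×7×3 + (1/2)×4×5 + (1/2)×5×8 = 74.0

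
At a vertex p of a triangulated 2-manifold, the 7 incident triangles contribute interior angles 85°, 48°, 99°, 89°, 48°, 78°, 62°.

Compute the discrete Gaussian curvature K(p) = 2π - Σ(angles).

Sum of angles = 509°. K = 360° - 509° = -149° = -149π/180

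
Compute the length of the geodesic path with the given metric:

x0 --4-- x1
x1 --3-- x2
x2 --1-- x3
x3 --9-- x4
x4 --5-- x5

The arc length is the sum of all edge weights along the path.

Arc length = 4 + 3 + 1 + 9 + 5 = 22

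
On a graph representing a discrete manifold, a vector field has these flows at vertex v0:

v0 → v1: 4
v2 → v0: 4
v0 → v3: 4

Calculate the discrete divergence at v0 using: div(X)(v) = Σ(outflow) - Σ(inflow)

Divergence = sum of outgoing flows = 4 + (-4) + 4 = 4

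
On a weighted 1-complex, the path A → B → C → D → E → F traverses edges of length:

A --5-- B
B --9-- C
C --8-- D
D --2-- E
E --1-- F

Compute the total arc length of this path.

Arc length = 5 + 9 + 8 + 2 + 1 = 25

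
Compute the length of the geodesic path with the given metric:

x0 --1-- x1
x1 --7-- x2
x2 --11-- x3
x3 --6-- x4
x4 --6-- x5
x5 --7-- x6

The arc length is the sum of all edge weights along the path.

Arc length = 1 + 7 + 11 + 6 + 6 + 7 = 38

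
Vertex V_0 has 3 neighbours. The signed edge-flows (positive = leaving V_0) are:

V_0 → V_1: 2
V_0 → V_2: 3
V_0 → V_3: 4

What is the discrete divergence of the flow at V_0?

Divergence = sum of outgoing flows = 2 + 3 + 4 = 9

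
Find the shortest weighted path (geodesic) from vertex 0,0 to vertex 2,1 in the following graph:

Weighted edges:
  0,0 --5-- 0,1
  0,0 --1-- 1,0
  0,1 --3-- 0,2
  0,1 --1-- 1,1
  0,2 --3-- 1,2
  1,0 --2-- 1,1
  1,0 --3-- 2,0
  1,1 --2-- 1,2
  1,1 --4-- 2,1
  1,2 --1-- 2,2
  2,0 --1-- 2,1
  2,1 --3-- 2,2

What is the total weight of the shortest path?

Shortest path: 0,0 → 1,0 → 2,0 → 2,1, total weight = 5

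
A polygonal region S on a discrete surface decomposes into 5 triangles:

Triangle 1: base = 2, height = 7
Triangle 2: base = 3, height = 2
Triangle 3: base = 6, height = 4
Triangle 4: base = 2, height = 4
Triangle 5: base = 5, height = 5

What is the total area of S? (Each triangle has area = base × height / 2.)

(1/2)×2×7 + (1/2)×3×2 + (1/2)×6×4 + (1/2)×2×4 + (1/2)×5×5 = 38.5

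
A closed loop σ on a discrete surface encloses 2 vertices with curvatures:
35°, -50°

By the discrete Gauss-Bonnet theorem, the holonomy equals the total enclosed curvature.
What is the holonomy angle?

Holonomy = total enclosed curvature = 35° + (-50°) = -15°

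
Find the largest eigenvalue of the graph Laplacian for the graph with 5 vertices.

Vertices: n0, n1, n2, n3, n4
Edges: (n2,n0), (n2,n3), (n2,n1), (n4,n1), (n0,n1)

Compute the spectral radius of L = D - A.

Degrees: deg(n0) = 2, deg(n1) = 3, deg(n2) = 3, deg(n3) = 1, deg(n4) = 1.
L = D − A with rows/columns ordered (n0, n1, n2, n3, n4):
  [ 2, -1, -1,  0,  0]
  [-1,  3, -1,  0, -1]
  [-1, -1,  3, -1,  0]
  [ 0,  0, -1,  1,  0]
  [ 0, -1,  0,  0,  1]
Characteristic polynomial: det(λI − L) = λ(λ² − 5λ + 3)(λ² − 5λ + 5).
Roots: λ = 0; (λ² − 5λ + 3) = 0 ⇒ λ = (5 ± √13)/2 ≈ 0.6972, 4.3028; (λ² − 5λ + 5) = 0 ⇒ λ = (5 ± √5)/2 ≈ 1.382, 3.618.
(Check: the roots sum (with multiplicity) to 10, matching trace L = Σdeg = 2·5 = 10.)
Laplacian eigenvalues: [0.0, 0.6972, 1.382, 3.618, 4.3028]. Largest eigenvalue (spectral radius) = 4.3028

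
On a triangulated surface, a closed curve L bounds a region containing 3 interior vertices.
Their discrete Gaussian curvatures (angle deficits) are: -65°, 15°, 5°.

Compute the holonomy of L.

Holonomy = total enclosed curvature = (-65°) + 15° + 5° = -45°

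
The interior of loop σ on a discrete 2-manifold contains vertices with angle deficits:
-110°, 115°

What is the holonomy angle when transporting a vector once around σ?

Holonomy = total enclosed curvature = (-110°) + 115° = 5°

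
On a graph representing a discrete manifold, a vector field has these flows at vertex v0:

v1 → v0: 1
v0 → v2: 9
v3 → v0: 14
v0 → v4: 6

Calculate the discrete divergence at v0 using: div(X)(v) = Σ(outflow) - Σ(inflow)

Divergence = sum of outgoing flows = (-1) + 9 + (-14) + 6 = 0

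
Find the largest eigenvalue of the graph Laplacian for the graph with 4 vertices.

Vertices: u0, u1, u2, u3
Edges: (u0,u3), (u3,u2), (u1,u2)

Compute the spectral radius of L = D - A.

Degrees: deg(u0) = 1, deg(u1) = 1, deg(u2) = 2, deg(u3) = 2.
L = D − A with rows/columns ordered (u0, u1, u2, u3):
  [ 1,  0,  0, -1]
  [ 0,  1, -1,  0]
  [ 0, -1,  2, -1]
  [-1,  0, -1,  2]
Characteristic polynomial: det(λI − L) = λ(λ² − 4λ + 2)(λ − 2).
Roots: λ = 0; (λ² − 4λ + 2) = 0 ⇒ λ = 2 ± √2 ≈ 0.5858, 3.4142; (λ − 2) = 0 ⇒ λ = 2.
(Check: the roots sum (with multiplicity) to 6, matching trace L = Σdeg = 2·3 = 6.)
Laplacian eigenvalues: [0.0, 0.5858, 2.0, 3.4142]. Largest eigenvalue (spectral radius) = 3.4142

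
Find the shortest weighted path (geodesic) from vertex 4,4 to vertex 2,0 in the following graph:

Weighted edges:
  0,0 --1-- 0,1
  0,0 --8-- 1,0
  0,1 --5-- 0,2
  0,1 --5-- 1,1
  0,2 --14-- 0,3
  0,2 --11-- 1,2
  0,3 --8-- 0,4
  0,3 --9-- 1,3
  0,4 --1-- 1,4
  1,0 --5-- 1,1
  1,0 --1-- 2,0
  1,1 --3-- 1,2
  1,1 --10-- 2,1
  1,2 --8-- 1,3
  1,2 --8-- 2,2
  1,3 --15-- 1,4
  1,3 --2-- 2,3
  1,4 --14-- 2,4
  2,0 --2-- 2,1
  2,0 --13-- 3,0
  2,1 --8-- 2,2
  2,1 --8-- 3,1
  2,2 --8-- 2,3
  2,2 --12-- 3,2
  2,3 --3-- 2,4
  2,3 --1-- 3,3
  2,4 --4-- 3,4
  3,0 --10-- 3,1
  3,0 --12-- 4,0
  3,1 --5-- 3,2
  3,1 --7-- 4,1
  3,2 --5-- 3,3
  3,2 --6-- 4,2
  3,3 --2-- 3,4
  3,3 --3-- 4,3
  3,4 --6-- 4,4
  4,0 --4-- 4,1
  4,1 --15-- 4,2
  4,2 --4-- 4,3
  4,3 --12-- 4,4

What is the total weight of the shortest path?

Shortest path: 4,4 → 3,4 → 3,3 → 2,3 → 2,2 → 2,1 → 2,0, total weight = 27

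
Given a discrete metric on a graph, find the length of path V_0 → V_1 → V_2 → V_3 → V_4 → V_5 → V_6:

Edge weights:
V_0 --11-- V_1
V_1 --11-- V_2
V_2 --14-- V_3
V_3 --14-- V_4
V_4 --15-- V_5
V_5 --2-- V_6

Arc length = 11 + 11 + 14 + 14 + 15 + 2 = 67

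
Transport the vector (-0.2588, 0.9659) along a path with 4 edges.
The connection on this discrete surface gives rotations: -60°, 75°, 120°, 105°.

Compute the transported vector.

Total rotation: (-60°) + 75° + 120° + 105° = 240° ≡ -120° (mod 360°). Final vector: (0.9659, -0.2588)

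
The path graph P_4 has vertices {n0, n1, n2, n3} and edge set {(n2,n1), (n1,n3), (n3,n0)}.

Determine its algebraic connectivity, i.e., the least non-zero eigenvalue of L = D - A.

The path graph P_n has Laplacian eigenvalues λ_k = 2 − 2cos(kπ/n), k = 0, 1, …, n−1. Here n = 4:
k=0: 2 − 2cos(0) = 0.0; k=1: 2 − 2cos(π/4) = 0.5858; k=2: 2 − 2cos(π/2) = 2.0; k=3: 2 − 2cos(3π/4) = 3.4142.
Laplacian eigenvalues: [0.0, 0.5858, 2.0, 3.4142]. Algebraic connectivity (smallest non-zero eigenvalue) = 0.5858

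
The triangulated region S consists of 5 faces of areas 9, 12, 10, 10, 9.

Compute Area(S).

9 + 12 + 10 + 10 + 9 = 50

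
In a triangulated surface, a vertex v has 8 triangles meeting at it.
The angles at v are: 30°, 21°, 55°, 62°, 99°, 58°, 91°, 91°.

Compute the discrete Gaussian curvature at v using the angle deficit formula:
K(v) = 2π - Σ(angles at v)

Sum of angles = 507°. K = 360° - 507° = -147° = -49π/60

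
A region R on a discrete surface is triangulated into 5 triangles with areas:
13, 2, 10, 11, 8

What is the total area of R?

13 + 2 + 10 + 11 + 8 = 44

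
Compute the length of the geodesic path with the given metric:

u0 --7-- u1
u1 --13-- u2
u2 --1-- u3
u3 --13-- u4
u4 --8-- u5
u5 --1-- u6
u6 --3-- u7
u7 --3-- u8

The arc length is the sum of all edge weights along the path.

Arc length = 7 + 13 + 1 + 13 + 8 + 1 + 3 + 3 = 49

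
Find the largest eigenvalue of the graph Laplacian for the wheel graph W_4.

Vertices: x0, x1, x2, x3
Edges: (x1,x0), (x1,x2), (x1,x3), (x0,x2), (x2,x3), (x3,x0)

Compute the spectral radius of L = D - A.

The wheel W_4 is the join K_1 ∨ C_3 (a hub joined to every vertex of a cycle of length 3). For a join G ∨ H (G on p vertices, H on q vertices) the Laplacian spectrum is 0, p+q, the eigenvalues of L(G) other than one 0 each shifted by +q, and the eigenvalues of L(H) other than one 0 each shifted by +p. With G = K_1 (p = 1, nothing left after dropping its 0) and H = C_3 (q = 3, eigenvalues 2 − 2cos(2πk/3), k = 0, …, 2; drop k = 0), the spectrum of W_4 is 0, 4, and 1 + (2 − 2cos(2πk/3)) = 3 − 2cos(2πk/3) for k = 1, …, 2:
k=1: 3 − 2cos(2π/3) = 4.0; k=2: 3 − 2cos(4π/3) = 4.0.
Laplacian eigenvalues: [0.0, 4.0, 4.0, 4.0]. Largest eigenvalue (spectral radius) = 4.0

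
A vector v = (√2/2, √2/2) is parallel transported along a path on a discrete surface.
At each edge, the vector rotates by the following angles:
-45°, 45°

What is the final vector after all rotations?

Total rotation: (-45°) + 45° = 0°. Final vector: (0.7071, 0.7071)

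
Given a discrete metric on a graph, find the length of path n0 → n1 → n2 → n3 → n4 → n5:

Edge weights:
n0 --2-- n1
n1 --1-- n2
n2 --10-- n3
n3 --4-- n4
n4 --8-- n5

Arc length = 2 + 1 + 10 + 4 + 8 = 25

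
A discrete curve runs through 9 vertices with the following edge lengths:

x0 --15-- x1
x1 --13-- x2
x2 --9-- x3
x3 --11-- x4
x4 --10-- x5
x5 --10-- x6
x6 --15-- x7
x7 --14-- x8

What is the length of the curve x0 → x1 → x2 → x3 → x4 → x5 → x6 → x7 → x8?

Arc length = 15 + 13 + 9 + 11 + 10 + 10 + 15 + 14 = 97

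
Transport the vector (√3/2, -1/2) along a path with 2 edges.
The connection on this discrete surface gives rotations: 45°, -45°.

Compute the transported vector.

Total rotation: 45° + (-45°) = 0°. Final vector: (0.8660, -0.5000)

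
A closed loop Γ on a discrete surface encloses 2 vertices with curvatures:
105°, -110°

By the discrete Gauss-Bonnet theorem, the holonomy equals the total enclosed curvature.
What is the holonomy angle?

Holonomy = total enclosed curvature = 105° + (-110°) = -5°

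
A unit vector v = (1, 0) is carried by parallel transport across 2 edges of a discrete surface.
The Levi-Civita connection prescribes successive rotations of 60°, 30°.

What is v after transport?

Total rotation: 60° + 30° = 90°. Final vector: (0, 1)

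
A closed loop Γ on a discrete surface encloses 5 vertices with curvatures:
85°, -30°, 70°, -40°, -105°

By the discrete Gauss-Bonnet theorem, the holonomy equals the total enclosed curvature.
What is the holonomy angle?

Holonomy = total enclosed curvature = 85° + (-30°) + 70° + (-40°) + (-105°) = -20°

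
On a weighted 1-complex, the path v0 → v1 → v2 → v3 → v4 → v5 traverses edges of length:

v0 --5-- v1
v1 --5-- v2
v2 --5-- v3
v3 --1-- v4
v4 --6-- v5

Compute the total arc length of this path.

Arc length = 5 + 5 + 5 + 1 + 6 = 22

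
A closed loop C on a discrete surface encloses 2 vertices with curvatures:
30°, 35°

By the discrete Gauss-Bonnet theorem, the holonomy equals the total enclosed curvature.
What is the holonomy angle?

Holonomy = total enclosed curvature = 30° + 35° = 65°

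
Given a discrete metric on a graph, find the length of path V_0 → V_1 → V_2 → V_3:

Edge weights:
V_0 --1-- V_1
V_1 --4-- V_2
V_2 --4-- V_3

Arc length = 1 + 4 + 4 = 9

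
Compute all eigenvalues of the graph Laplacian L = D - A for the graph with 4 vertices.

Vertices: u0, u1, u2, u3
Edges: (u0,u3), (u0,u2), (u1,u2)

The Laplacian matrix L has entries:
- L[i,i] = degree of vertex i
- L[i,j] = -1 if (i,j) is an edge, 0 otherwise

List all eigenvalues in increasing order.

Degrees: deg(u0) = 2, deg(u1) = 1, deg(u2) = 2, deg(u3) = 1.
L = D − A with rows/columns ordered (u0, u1, u2, u3):
  [ 2,  0, -1, -1]
  [ 0,  1, -1,  0]
  [-1, -1,  2,  0]
  [-1,  0,  0,  1]
Characteristic polynomial: det(λI − L) = λ(λ² − 4λ + 2)(λ − 2).
Roots: λ = 0; (λ² − 4λ + 2) = 0 ⇒ λ = 2 ± √2 ≈ 0.5858, 3.4142; (λ − 2) = 0 ⇒ λ = 2.
(Check: the roots sum (with multiplicity) to 6, matching trace L = Σdeg = 2·3 = 6.)
Laplacian eigenvalues (increasing order): [0.0, 0.5858, 2.0, 3.4142]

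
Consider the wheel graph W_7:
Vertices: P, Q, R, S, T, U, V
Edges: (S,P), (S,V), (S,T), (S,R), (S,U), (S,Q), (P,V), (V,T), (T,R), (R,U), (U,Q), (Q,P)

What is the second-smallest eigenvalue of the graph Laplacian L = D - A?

The wheel W_7 is the join K_1 ∨ C_6 (a hub joined to every vertex of a cycle of length 6). For a join G ∨ H (G on p vertices, H on q vertices) the Laplacian spectrum is 0, p+q, the eigenvalues of L(G) other than one 0 each shifted by +q, and the eigenvalues of L(H) other than one 0 each shifted by +p. With G = K_1 (p = 1, nothing left after dropping its 0) and H = C_6 (q = 6, eigenvalues 2 − 2cos(2πk/6), k = 0, …, 5; drop k = 0), the spectrum of W_7 is 0, 7, and 1 + (2 − 2cos(2πk/6)) = 3 − 2cos(2πk/6) for k = 1, …, 5:
k=1: 3 − 2cos(π/3) = 2.0; k=2: 3 − 2cos(2π/3) = 4.0; k=3: 3 − 2cos(π) = 5.0; k=4: 3 − 2cos(4π/3) = 4.0; k=5: 3 − 2cos(5π/3) = 2.0.
Laplacian eigenvalues: [0.0, 2.0, 2.0, 4.0, 4.0, 5.0, 7.0]. Algebraic connectivity (smallest non-zero eigenvalue) = 2.0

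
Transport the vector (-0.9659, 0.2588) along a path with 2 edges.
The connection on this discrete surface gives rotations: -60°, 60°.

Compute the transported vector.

Total rotation: (-60°) + 60° = 0°. Final vector: (-0.9659, 0.2588)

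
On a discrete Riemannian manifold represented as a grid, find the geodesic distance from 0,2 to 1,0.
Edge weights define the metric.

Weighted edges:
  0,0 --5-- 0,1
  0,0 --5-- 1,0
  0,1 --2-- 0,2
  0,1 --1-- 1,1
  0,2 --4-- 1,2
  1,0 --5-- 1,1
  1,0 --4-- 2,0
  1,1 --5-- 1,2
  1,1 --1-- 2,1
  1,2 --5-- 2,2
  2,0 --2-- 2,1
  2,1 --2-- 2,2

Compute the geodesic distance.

Shortest path: 0,2 → 0,1 → 1,1 → 1,0, total weight = 8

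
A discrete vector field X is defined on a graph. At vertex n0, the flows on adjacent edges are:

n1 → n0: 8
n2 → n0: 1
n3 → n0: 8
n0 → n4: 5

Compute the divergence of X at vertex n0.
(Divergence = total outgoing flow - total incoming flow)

Divergence = sum of outgoing flows = (-8) + (-1) + (-8) + 5 = -12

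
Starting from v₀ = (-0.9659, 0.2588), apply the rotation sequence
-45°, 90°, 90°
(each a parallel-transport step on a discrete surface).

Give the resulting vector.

Total rotation: (-45°) + 90° + 90° = 135°. Final vector: (0.5000, -0.8660)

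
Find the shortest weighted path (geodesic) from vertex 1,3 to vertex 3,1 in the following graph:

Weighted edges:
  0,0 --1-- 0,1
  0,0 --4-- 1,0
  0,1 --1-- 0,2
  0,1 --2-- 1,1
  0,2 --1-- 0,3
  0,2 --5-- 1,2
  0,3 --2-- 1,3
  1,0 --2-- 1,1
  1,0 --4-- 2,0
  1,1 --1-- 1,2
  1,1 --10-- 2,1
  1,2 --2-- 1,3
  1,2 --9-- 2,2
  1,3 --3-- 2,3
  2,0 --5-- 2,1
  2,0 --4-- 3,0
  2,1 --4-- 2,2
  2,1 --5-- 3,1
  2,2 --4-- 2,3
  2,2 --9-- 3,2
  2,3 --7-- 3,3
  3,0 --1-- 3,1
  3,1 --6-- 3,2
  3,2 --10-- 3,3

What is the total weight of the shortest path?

Shortest path: 1,3 → 1,2 → 1,1 → 1,0 → 2,0 → 3,0 → 3,1, total weight = 14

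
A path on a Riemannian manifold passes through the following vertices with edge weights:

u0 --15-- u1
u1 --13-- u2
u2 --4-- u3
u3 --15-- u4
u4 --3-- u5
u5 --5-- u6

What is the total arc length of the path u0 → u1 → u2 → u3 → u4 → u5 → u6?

Arc length = 15 + 13 + 4 + 15 + 3 + 5 = 55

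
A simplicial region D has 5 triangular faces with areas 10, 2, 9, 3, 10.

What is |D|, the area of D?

10 + 2 + 9 + 3 + 10 = 34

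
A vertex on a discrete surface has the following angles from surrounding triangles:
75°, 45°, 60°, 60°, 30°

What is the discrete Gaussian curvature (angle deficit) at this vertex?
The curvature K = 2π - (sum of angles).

Sum of angles = 270°. K = 360° - 270° = 90°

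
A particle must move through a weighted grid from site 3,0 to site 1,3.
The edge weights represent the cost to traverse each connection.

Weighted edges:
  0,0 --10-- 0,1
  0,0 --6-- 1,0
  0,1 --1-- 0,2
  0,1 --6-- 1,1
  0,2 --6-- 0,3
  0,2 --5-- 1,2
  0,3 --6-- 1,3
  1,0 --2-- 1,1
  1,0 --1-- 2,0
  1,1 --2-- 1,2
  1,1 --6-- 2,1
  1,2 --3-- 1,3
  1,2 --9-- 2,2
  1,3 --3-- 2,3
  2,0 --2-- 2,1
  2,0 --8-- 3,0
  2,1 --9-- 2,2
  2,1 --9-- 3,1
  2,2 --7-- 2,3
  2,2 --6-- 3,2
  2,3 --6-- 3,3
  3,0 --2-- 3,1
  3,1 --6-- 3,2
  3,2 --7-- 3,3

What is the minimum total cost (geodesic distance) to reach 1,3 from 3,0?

Shortest path: 3,0 → 2,0 → 1,0 → 1,1 → 1,2 → 1,3, total weight = 16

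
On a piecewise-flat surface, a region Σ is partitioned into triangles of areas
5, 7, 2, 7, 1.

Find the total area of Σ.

5 + 7 + 2 + 7 + 1 = 22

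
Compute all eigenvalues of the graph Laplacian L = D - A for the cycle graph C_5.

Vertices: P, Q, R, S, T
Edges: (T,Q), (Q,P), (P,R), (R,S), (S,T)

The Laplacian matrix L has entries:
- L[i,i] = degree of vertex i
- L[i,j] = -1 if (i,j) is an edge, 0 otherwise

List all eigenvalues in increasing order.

The cycle graph C_n has Laplacian eigenvalues λ_k = 2 − 2cos(2πk/n), k = 0, 1, …, n−1. Here n = 5:
k=0: 2 − 2cos(0) = 0.0; k=1: 2 − 2cos(2π/5) = 1.382; k=2: 2 − 2cos(4π/5) = 3.618; k=3: 2 − 2cos(6π/5) = 3.618; k=4: 2 − 2cos(8π/5) = 1.382.
Laplacian eigenvalues (increasing order): [0.0, 1.382, 1.382, 3.618, 3.618]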